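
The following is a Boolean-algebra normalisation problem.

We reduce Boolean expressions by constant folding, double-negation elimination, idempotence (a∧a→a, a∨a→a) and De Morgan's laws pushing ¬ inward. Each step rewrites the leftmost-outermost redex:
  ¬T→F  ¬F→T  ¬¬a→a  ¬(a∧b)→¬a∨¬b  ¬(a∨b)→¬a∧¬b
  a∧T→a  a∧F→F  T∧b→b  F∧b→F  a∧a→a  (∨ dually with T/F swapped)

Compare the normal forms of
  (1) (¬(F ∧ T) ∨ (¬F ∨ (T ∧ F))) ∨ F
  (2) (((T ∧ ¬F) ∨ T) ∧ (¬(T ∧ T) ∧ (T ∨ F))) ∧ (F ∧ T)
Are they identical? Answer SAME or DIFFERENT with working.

Answer: DIFFERENT — A ⇓ T, B ⇓ F

Working:
Term A:
  start: (¬(F ∧ T) ∨ (¬F ∨ (T ∧ F))) ∨ F
  step 1: ¬(F ∧ T) ∨ (¬F ∨ (T ∧ F))
  step 2: (¬F ∨ ¬T) ∨ (¬F ∨ (T ∧ F))
  step 3: (T ∨ ¬T) ∨ (¬F ∨ (T ∧ F))
  step 4: T ∨ (¬F ∨ (T ∧ F))
  step 5: T

Term B:
  start: (((T ∧ ¬F) ∨ T) ∧ (¬(T ∧ T) ∧ (T ∨ F))) ∧ (F ∧ T)
  step 1: (T ∧ (¬(T ∧ T) ∧ (T ∨ F))) ∧ (F ∧ T)
  step 2: (¬(T ∧ T) ∧ (T ∨ F)) ∧ (F ∧ T)
  step 3: ((¬T ∨ ¬T) ∧ (T ∨ F)) ∧ (F ∧ T)
  step 4: (¬T ∧ (T ∨ F)) ∧ (F ∧ T)
  step 5: (F ∧ (T ∨ F)) ∧ (F ∧ T)
  step 6: F ∧ (F ∧ T)
  step 7: F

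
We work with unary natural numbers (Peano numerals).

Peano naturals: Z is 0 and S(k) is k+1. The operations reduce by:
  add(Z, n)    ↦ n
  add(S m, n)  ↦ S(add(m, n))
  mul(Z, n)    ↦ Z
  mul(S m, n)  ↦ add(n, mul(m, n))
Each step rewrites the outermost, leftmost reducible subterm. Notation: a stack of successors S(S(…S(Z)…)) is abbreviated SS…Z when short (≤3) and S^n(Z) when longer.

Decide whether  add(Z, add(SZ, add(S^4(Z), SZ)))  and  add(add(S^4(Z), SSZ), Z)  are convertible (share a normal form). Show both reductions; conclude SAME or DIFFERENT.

Answer: SAME — A ⇓ S^6(Z), B ⇓ S^6(Z)

Derivation:
Term A:
  start: add(Z, add(SZ, add(S^4(Z), SZ)))
  [1] add(SZ, add(S^4(Z), SZ))
  [2] S(add(Z, add(S^4(Z), SZ)))
  [3] S(add(S^4(Z), SZ))
  [4] S(S(add(SSSZ, SZ)))
  [5] S(S(S(add(SSZ, SZ))))
  [6] S(S(S(S(add(SZ, SZ)))))
  [7] S(S(S(S(S(add(Z, SZ))))))
  [8] S^6(Z)

Term B:
  start: add(add(S^4(Z), SSZ), Z)
  [1] add(S(add(SSSZ, SSZ)), Z)
  [2] S(add(add(SSSZ, SSZ), Z))
  [3] S(add(S(add(SSZ, SSZ)), Z))
  [4] S(S(add(add(SSZ, SSZ), Z)))
  [5] S(S(add(S(add(SZ, SSZ)), Z)))
  [6] S(S(S(add(add(SZ, SSZ), Z))))
  [7] S(S(S(add(S(add(Z, SSZ)), Z))))
  [8] S(S(S(S(add(add(Z, SSZ), Z)))))
  [9] S(S(S(S(add(SSZ, Z)))))
  [10] S(S(S(S(S(add(SZ, Z))))))
  [11] S(S(S(S(S(S(add(Z, Z)))))))
  [12] S^6(Z)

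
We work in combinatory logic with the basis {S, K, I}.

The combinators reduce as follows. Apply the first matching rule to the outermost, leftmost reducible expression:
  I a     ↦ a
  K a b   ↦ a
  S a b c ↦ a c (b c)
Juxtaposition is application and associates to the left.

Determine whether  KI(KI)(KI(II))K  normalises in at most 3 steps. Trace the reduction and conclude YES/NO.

  start: KI(KI)(KI(II))K
  →1  I(KI(II))K
  →2  KI(II)K
  →3  IK

Answer: NO — after 3 steps the term is IK, not yet normal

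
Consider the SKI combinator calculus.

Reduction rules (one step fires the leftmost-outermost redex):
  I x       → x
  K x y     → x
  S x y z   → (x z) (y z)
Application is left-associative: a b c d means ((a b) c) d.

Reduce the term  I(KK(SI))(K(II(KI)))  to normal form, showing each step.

Answer: normal form = K(K(KI))  (in 4 steps)

Derivation:
  start: I(KK(SI))(K(II(KI)))
  step 1: KK(SI)(K(II(KI)))
  step 2: K(K(II(KI)))
  step 3: K(K(I(KI)))
  step 4: K(K(KI))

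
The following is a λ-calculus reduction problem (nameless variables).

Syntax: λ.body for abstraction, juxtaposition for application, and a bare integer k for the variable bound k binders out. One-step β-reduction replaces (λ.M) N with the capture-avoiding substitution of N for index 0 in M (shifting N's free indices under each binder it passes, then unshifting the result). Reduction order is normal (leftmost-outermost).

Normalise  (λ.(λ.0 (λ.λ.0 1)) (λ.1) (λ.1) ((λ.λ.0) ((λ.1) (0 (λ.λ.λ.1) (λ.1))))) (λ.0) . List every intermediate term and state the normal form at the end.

Answer: normal form = λ.0  (in 5 steps)

Derivation:
  start: (λ.(λ.0 (λ.λ.0 1)) (λ.1) (λ.1) ((λ.λ.0) ((λ.1) (0 (λ.λ.λ.1) (λ.1))))) (λ.0)
  step 1: (λ.0 (λ.λ.0 1)) (λ.λ.0) (λ.λ.0) ((λ.λ.0) ((λ.λ.0) ((λ.0) (λ.λ.λ.1) (λ.λ.0))))
  step 2: (λ.λ.0) (λ.λ.0 1) (λ.λ.0) ((λ.λ.0) ((λ.λ.0) ((λ.0) (λ.λ.λ.1) (λ.λ.0))))
  step 3: (λ.0) (λ.λ.0) ((λ.λ.0) ((λ.λ.0) ((λ.0) (λ.λ.λ.1) (λ.λ.0))))
  step 4: (λ.λ.0) ((λ.λ.0) ((λ.λ.0) ((λ.0) (λ.λ.λ.1) (λ.λ.0))))
  step 5: λ.0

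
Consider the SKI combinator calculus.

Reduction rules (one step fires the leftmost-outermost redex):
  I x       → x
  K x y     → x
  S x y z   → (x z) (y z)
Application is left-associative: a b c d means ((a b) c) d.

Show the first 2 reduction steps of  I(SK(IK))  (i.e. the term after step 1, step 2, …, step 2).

Answer: after 2 steps: SKK

Derivation:
  start: I(SK(IK))
  [1] SK(IK)
  [2] SKK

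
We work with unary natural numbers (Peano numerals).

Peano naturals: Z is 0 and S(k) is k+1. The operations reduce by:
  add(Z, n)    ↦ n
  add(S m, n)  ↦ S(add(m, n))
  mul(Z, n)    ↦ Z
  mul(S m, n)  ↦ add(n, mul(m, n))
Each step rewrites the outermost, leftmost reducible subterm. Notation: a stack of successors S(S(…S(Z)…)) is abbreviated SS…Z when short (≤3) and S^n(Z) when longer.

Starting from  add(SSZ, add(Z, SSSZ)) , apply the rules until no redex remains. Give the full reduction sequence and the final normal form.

  start: add(SSZ, add(Z, SSSZ))
  [1] S(add(SZ, add(Z, SSSZ)))
  [2] S(S(add(Z, add(Z, SSSZ))))
  [3] S(S(add(Z, SSSZ)))
  [4] S^5(Z)

Answer: normal form = S^5(Z)  (in 4 steps)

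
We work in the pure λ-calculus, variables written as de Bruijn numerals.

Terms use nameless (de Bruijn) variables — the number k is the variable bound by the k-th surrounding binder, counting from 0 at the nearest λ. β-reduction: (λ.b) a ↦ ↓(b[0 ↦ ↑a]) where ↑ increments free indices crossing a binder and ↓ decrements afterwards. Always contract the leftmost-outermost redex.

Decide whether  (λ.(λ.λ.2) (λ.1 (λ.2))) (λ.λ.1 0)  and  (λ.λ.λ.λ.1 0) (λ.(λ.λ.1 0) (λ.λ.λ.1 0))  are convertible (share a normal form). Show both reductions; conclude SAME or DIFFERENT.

Answer: SAME — A ⇓ λ.λ.λ.1 0, B ⇓ λ.λ.λ.1 0

Reduction:
Term A:
  start: (λ.(λ.λ.2) (λ.1 (λ.2))) (λ.λ.1 0)
  [1] (λ.λ.λ.λ.1 0) (λ.(λ.λ.1 0) (λ.λ.λ.1 0))
  [2] λ.λ.λ.1 0

Term B:
  start: (λ.λ.λ.λ.1 0) (λ.(λ.λ.1 0) (λ.λ.λ.1 0))
  [1] λ.λ.λ.1 0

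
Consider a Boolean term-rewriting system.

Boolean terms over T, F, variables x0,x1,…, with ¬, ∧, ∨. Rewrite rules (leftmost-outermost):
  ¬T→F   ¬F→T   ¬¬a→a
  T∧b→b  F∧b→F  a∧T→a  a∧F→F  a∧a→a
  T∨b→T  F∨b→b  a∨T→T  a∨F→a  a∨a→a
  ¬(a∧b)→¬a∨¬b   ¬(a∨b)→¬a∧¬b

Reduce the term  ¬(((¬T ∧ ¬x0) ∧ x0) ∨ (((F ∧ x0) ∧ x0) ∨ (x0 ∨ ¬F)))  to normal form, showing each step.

Answer: normal form = F  (in 17 steps)

Reduction:
  start: ¬(((¬T ∧ ¬x0) ∧ x0) ∨ (((F ∧ x0) ∧ x0) ∨ (x0 ∨ ¬F)))
  step 1: ¬((¬T ∧ ¬x0) ∧ x0) ∧ ¬(((F ∧ x0) ∧ x0) ∨ (x0 ∨ ¬F))
  step 2: (¬(¬T ∧ ¬x0) ∨ ¬x0) ∧ ¬(((F ∧ x0) ∧ x0) ∨ (x0 ∨ ¬F))
  step 3: ((¬¬T ∨ ¬¬x0) ∨ ¬x0) ∧ ¬(((F ∧ x0) ∧ x0) ∨ (x0 ∨ ¬F))
  step 4: ((T ∨ ¬¬x0) ∨ ¬x0) ∧ ¬(((F ∧ x0) ∧ x0) ∨ (x0 ∨ ¬F))
  step 5: (T ∨ ¬x0) ∧ ¬(((F ∧ x0) ∧ x0) ∨ (x0 ∨ ¬F))
  step 6: T ∧ ¬(((F ∧ x0) ∧ x0) ∨ (x0 ∨ ¬F))
  step 7: ¬(((F ∧ x0) ∧ x0) ∨ (x0 ∨ ¬F))
  step 8: ¬((F ∧ x0) ∧ x0) ∧ ¬(x0 ∨ ¬F)
  step 9: (¬(F ∧ x0) ∨ ¬x0) ∧ ¬(x0 ∨ ¬F)
  step 10: ((¬F ∨ ¬x0) ∨ ¬x0) ∧ ¬(x0 ∨ ¬F)
  step 11: ((T ∨ ¬x0) ∨ ¬x0) ∧ ¬(x0 ∨ ¬F)
  step 12: (T ∨ ¬x0) ∧ ¬(x0 ∨ ¬F)
  step 13: T ∧ ¬(x0 ∨ ¬F)
  step 14: ¬(x0 ∨ ¬F)
  step 15: ¬x0 ∧ ¬¬F
  step 16: ¬x0 ∧ F
  step 17: F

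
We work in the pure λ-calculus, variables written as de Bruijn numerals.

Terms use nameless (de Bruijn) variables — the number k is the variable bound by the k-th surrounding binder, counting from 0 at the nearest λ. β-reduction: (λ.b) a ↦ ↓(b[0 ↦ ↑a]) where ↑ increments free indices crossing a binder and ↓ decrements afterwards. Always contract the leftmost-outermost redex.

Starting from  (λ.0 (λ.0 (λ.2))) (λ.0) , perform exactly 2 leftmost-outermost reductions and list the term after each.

  start: (λ.0 (λ.0 (λ.2))) (λ.0)
  →1  (λ.0) (λ.0 (λ.λ.0))
  →2  λ.0 (λ.λ.0)

Answer: after 2 steps: λ.0 (λ.λ.0)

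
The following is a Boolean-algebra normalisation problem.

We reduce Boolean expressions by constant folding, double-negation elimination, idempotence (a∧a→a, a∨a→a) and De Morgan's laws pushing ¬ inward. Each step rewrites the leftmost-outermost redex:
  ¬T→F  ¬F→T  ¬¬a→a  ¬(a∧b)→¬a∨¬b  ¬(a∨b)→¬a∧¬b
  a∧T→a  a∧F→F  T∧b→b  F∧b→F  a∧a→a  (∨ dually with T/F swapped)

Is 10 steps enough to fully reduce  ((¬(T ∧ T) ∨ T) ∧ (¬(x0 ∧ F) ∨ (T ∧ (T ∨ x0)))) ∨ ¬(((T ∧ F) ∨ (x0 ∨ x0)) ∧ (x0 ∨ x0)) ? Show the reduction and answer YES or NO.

  start: ((¬(T ∧ T) ∨ T) ∧ (¬(x0 ∧ F) ∨ (T ∧ (T ∨ x0)))) ∨ ¬(((T ∧ F) ∨ (x0 ∨ x0)) ∧ (x0 ∨ x0))
  step 1: (T ∧ (¬(x0 ∧ F) ∨ (T ∧ (T ∨ x0)))) ∨ ¬(((T ∧ F) ∨ (x0 ∨ x0)) ∧ (x0 ∨ x0))
  step 2: (¬(x0 ∧ F) ∨ (T ∧ (T ∨ x0))) ∨ ¬(((T ∧ F) ∨ (x0 ∨ x0)) ∧ (x0 ∨ x0))
  step 3: ((¬x0 ∨ ¬F) ∨ (T ∧ (T ∨ x0))) ∨ ¬(((T ∧ F) ∨ (x0 ∨ x0)) ∧ (x0 ∨ x0))
  step 4: ((¬x0 ∨ T) ∨ (T ∧ (T ∨ x0))) ∨ ¬(((T ∧ F) ∨ (x0 ∨ x0)) ∧ (x0 ∨ x0))
  step 5: (T ∨ (T ∧ (T ∨ x0))) ∨ ¬(((T ∧ F) ∨ (x0 ∨ x0)) ∧ (x0 ∨ x0))
  step 6: T ∨ ¬(((T ∧ F) ∨ (x0 ∨ x0)) ∧ (x0 ∨ x0))
  step 7: T

Answer: YES — reaches normal form T in 7 ≤ 10 steps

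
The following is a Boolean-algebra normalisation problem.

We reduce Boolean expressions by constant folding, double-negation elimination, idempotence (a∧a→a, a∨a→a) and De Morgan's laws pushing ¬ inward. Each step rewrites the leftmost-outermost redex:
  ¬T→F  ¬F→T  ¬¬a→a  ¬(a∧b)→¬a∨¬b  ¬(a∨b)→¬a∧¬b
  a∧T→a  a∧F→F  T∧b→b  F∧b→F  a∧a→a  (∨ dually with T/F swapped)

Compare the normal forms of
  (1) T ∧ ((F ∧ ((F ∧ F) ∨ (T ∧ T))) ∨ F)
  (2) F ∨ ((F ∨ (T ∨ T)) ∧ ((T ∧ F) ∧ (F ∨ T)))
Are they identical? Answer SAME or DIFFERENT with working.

Term A:
  start: T ∧ ((F ∧ ((F ∧ F) ∨ (T ∧ T))) ∨ F)
  [1] (F ∧ ((F ∧ F) ∨ (T ∧ T))) ∨ F
  [2] F ∧ ((F ∧ F) ∨ (T ∧ T))
  [3] F

Term B:
  start: F ∨ ((F ∨ (T ∨ T)) ∧ ((T ∧ F) ∧ (F ∨ T)))
  [1] (F ∨ (T ∨ T)) ∧ ((T ∧ F) ∧ (F ∨ T))
  [2] (T ∨ T) ∧ ((T ∧ F) ∧ (F ∨ T))
  [3] T ∧ ((T ∧ F) ∧ (F ∨ T))
  [4] (T ∧ F) ∧ (F ∨ T)
  [5] F ∧ (F ∨ T)
  [6] F

Answer: SAME — A ⇓ F, B ⇓ F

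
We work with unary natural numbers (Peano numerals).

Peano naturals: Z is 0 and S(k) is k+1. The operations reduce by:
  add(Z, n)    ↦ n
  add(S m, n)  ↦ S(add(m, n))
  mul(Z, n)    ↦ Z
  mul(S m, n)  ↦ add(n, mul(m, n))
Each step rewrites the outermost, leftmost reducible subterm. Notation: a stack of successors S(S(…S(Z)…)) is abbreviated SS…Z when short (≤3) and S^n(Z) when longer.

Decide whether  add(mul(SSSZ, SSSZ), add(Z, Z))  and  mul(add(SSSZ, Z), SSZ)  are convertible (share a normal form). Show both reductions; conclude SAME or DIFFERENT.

Term A:
  start: add(mul(SSSZ, SSSZ), add(Z, Z))
  step 1: add(add(SSSZ, mul(SSZ, SSSZ)), add(Z, Z))
  step 2: add(S(add(SSZ, mul(SSZ, SSSZ))), add(Z, Z))
  step 3: S(add(add(SSZ, mul(SSZ, SSSZ)), add(Z, Z)))
  step 4: S(add(S(add(SZ, mul(SSZ, SSSZ))), add(Z, Z)))
  step 5: S(S(add(add(SZ, mul(SSZ, SSSZ)), add(Z, Z))))
  step 6: S(S(add(S(add(Z, mul(SSZ, SSSZ))), add(Z, Z))))
  step 7: S(S(S(add(add(Z, mul(SSZ, SSSZ)), add(Z, Z)))))
  step 8: S(S(S(add(mul(SSZ, SSSZ), add(Z, Z)))))
  step 9: S(S(S(add(add(SSSZ, mul(SZ, SSSZ)), add(Z, Z)))))
  step 10: S(S(S(add(S(add(SSZ, mul(SZ, SSSZ))), add(Z, Z)))))
  step 11: S(S(S(S(add(add(SSZ, mul(SZ, SSSZ)), add(Z, Z))))))
  step 12: S(S(S(S(add(S(add(SZ, mul(SZ, SSSZ))), add(Z, Z))))))
  step 13: S(S(S(S(S(add(add(SZ, mul(SZ, SSSZ)), add(Z, Z)))))))
  step 14: S(S(S(S(S(add(S(add(Z, mul(SZ, SSSZ))), add(Z, Z)))))))
  step 15: S(S(S(S(S(S(add(add(Z, mul(SZ, SSSZ)), add(Z, Z))))))))
  step 16: S(S(S(S(S(S(add(mul(SZ, SSSZ), add(Z, Z))))))))
  step 17: S(S(S(S(S(S(add(add(SSSZ, mul(Z, SSSZ)), add(Z, Z))))))))
  step 18: S(S(S(S(S(S(add(S(add(SSZ, mul(Z, SSSZ))), add(Z, Z))))))))
  step 19: S(S(S(S(S(S(S(add(add(SSZ, mul(Z, SSSZ)), add(Z, Z)))))))))
  step 20: S(S(S(S(S(S(S(add(S(add(SZ, mul(Z, SSSZ))), add(Z, Z)))))))))
  step 21: S(S(S(S(S(S(S(S(add(add(SZ, mul(Z, SSSZ)), add(Z, Z))))))))))
  step 22: S(S(S(S(S(S(S(S(add(S(add(Z, mul(Z, SSSZ))), add(Z, Z))))))))))
  step 23: S(S(S(S(S(S(S(S(S(add(add(Z, mul(Z, SSSZ)), add(Z, Z)))))))))))
  step 24: S(S(S(S(S(S(S(S(S(add(mul(Z, SSSZ), add(Z, Z)))))))))))
  step 25: S(S(S(S(S(S(S(S(S(add(Z, add(Z, Z)))))))))))
  step 26: S(S(S(S(S(S(S(S(S(add(Z, Z))))))))))
  step 27: S^9(Z)

Term B:
  start: mul(add(SSSZ, Z), SSZ)
  step 1: mul(S(add(SSZ, Z)), SSZ)
  step 2: add(SSZ, mul(add(SSZ, Z), SSZ))
  step 3: S(add(SZ, mul(add(SSZ, Z), SSZ)))
  step 4: S(S(add(Z, mul(add(SSZ, Z), SSZ))))
  step 5: S(S(mul(add(SSZ, Z), SSZ)))
  step 6: S(S(mul(S(add(SZ, Z)), SSZ)))
  step 7: S(S(add(SSZ, mul(add(SZ, Z), SSZ))))
  step 8: S(S(S(add(SZ, mul(add(SZ, Z), SSZ)))))
  step 9: S(S(S(S(add(Z, mul(add(SZ, Z), SSZ))))))
  step 10: S(S(S(S(mul(add(SZ, Z), SSZ)))))
  step 11: S(S(S(S(mul(S(add(Z, Z)), SSZ)))))
  step 12: S(S(S(S(add(SSZ, mul(add(Z, Z), SSZ))))))
  step 13: S(S(S(S(S(add(SZ, mul(add(Z, Z), SSZ)))))))
  step 14: S(S(S(S(S(S(add(Z, mul(add(Z, Z), SSZ))))))))
  step 15: S(S(S(S(S(S(mul(add(Z, Z), SSZ)))))))
  step 16: S(S(S(S(S(S(mul(Z, SSZ)))))))
  step 17: S^6(Z)

Answer: DIFFERENT — A ⇓ S^9(Z), B ⇓ S^6(Z)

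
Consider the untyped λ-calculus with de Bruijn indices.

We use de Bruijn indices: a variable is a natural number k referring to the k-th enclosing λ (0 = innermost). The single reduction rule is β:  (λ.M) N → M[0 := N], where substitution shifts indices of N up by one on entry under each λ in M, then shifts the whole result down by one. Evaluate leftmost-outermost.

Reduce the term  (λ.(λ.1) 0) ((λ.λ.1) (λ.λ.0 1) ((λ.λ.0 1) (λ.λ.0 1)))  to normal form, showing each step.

  start: (λ.(λ.1) 0) ((λ.λ.1) (λ.λ.0 1) ((λ.λ.0 1) (λ.λ.0 1)))
  →1  (λ.(λ.λ.1) (λ.λ.0 1) ((λ.λ.0 1) (λ.λ.0 1))) ((λ.λ.1) (λ.λ.0 1) ((λ.λ.0 1) (λ.λ.0 1)))
  →2  (λ.λ.1) (λ.λ.0 1) ((λ.λ.0 1) (λ.λ.0 1))
  →3  (λ.λ.λ.0 1) ((λ.λ.0 1) (λ.λ.0 1))
  →4  λ.λ.0 1

Answer: normal form = λ.λ.0 1  (in 4 steps)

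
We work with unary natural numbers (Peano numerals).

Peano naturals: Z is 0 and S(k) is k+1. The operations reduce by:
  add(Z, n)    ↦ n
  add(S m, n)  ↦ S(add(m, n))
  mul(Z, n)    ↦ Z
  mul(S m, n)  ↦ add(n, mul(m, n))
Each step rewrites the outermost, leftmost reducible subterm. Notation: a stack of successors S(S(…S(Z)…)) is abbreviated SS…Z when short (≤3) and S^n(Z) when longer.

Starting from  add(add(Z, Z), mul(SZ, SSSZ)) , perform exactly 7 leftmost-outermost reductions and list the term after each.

  start: add(add(Z, Z), mul(SZ, SSSZ))
  step 1: add(Z, mul(SZ, SSSZ))
  step 2: mul(SZ, SSSZ)
  step 3: add(SSSZ, mul(Z, SSSZ))
  step 4: S(add(SSZ, mul(Z, SSSZ)))
  step 5: S(S(add(SZ, mul(Z, SSSZ))))
  step 6: S(S(S(add(Z, mul(Z, SSSZ)))))
  step 7: S(S(S(mul(Z, SSSZ))))

Answer: after 7 steps: S(S(S(mul(Z, SSSZ))))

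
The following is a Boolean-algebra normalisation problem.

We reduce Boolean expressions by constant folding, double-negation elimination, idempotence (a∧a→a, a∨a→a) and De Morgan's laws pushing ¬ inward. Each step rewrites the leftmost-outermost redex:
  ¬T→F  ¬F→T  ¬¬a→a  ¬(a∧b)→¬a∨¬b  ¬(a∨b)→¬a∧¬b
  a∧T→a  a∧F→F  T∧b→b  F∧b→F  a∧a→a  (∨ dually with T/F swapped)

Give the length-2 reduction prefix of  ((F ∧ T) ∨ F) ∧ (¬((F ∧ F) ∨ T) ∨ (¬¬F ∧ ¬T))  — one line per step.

Answer: after 2 steps: F ∧ (¬((F ∧ F) ∨ T) ∨ (¬¬F ∧ ¬T))

Derivation:
  start: ((F ∧ T) ∨ F) ∧ (¬((F ∧ F) ∨ T) ∨ (¬¬F ∧ ¬T))
  step 1: (F ∧ T) ∧ (¬((F ∧ F) ∨ T) ∨ (¬¬F ∧ ¬T))
  step 2: F ∧ (¬((F ∧ F) ∨ T) ∨ (¬¬F ∧ ¬T))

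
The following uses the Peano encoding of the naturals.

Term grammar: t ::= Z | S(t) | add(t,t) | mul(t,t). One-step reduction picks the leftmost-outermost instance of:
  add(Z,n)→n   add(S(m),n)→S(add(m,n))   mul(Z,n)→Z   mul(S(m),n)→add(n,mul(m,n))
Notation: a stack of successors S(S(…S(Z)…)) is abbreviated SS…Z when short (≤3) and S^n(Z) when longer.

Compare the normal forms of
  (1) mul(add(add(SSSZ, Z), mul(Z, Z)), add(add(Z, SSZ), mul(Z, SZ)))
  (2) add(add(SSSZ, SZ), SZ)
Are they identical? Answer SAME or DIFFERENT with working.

Answer: DIFFERENT — A ⇓ S^6(Z), B ⇓ S^5(Z)

Reduction:
Term A:
  start: mul(add(add(SSSZ, Z), mul(Z, Z)), add(add(Z, SSZ), mul(Z, SZ)))
  →1  mul(add(S(add(SSZ, Z)), mul(Z, Z)), add(add(Z, SSZ), mul(Z, SZ)))
  →2  mul(S(add(add(SSZ, Z), mul(Z, Z))), add(add(Z, SSZ), mul(Z, SZ)))
  →3  add(add(add(Z, SSZ), mul(Z, SZ)), mul(add(add(SSZ, Z), mul(Z, Z)), add(add(Z, SSZ), mul(Z, SZ))))
  →4  add(add(SSZ, mul(Z, SZ)), mul(add(add(SSZ, Z), mul(Z, Z)), add(add(Z, SSZ), mul(Z, SZ))))
  →5  add(S(add(SZ, mul(Z, SZ))), mul(add(add(SSZ, Z), mul(Z, Z)), add(add(Z, SSZ), mul(Z, SZ))))
  →6  S(add(add(SZ, mul(Z, SZ)), mul(add(add(SSZ, Z), mul(Z, Z)), add(add(Z, SSZ), mul(Z, SZ)))))
  →7  S(add(S(add(Z, mul(Z, SZ))), mul(add(add(SSZ, Z), mul(Z, Z)), add(add(Z, SSZ), mul(Z, SZ)))))
  →8  S(S(add(add(Z, mul(Z, SZ)), mul(add(add(SSZ, Z), mul(Z, Z)), add(add(Z, SSZ), mul(Z, SZ))))))
  →9  S(S(add(mul(Z, SZ), mul(add(add(SSZ, Z), mul(Z, Z)), add(add(Z, SSZ), mul(Z, SZ))))))
  →10  S(S(add(Z, mul(add(add(SSZ, Z), mul(Z, Z)), add(add(Z, SSZ), mul(Z, SZ))))))
  →11  S(S(mul(add(add(SSZ, Z), mul(Z, Z)), add(add(Z, SSZ), mul(Z, SZ)))))
  →12  S(S(mul(add(S(add(SZ, Z)), mul(Z, Z)), add(add(Z, SSZ), mul(Z, SZ)))))
  →13  S(S(mul(S(add(add(SZ, Z), mul(Z, Z))), add(add(Z, SSZ), mul(Z, SZ)))))
  →14  S(S(add(add(add(Z, SSZ), mul(Z, SZ)), mul(add(add(SZ, Z), mul(Z, Z)), add(add(Z, SSZ), mul(Z, SZ))))))
  →15  S(S(add(add(SSZ, mul(Z, SZ)), mul(add(add(SZ, Z), mul(Z, Z)), add(add(Z, SSZ), mul(Z, SZ))))))
  →16  S(S(add(S(add(SZ, mul(Z, SZ))), mul(add(add(SZ, Z), mul(Z, Z)), add(add(Z, SSZ), mul(Z, SZ))))))
  →17  S(S(S(add(add(SZ, mul(Z, SZ)), mul(add(add(SZ, Z), mul(Z, Z)), add(add(Z, SSZ), mul(Z, SZ)))))))
  →18  S(S(S(add(S(add(Z, mul(Z, SZ))), mul(add(add(SZ, Z), mul(Z, Z)), add(add(Z, SSZ), mul(Z, SZ)))))))
  →19  S(S(S(S(add(add(Z, mul(Z, SZ)), mul(add(add(SZ, Z), mul(Z, Z)), add(add(Z, SSZ), mul(Z, SZ))))))))
  →20  S(S(S(S(add(mul(Z, SZ), mul(add(add(SZ, Z), mul(Z, Z)), add(add(Z, SSZ), mul(Z, SZ))))))))
  →21  S(S(S(S(add(Z, mul(add(add(SZ, Z), mul(Z, Z)), add(add(Z, SSZ), mul(Z, SZ))))))))
  →22  S(S(S(S(mul(add(add(SZ, Z), mul(Z, Z)), add(add(Z, SSZ), mul(Z, SZ)))))))
  →23  S(S(S(S(mul(add(S(add(Z, Z)), mul(Z, Z)), add(add(Z, SSZ), mul(Z, SZ)))))))
  →24  S(S(S(S(mul(S(add(add(Z, Z), mul(Z, Z))), add(add(Z, SSZ), mul(Z, SZ)))))))
  →25  S(S(S(S(add(add(add(Z, SSZ), mul(Z, SZ)), mul(add(add(Z, Z), mul(Z, Z)), add(add(Z, SSZ), mul(Z, SZ))))))))
  →26  S(S(S(S(add(add(SSZ, mul(Z, SZ)), mul(add(add(Z, Z), mul(Z, Z)), add(add(Z, SSZ), mul(Z, SZ))))))))
  →27  S(S(S(S(add(S(add(SZ, mul(Z, SZ))), mul(add(add(Z, Z), mul(Z, Z)), add(add(Z, SSZ), mul(Z, SZ))))))))
  →28  S(S(S(S(S(add(add(SZ, mul(Z, SZ)), mul(add(add(Z, Z), mul(Z, Z)), add(add(Z, SSZ), mul(Z, SZ)))))))))
  →29  S(S(S(S(S(add(S(add(Z, mul(Z, SZ))), mul(add(add(Z, Z), mul(Z, Z)), add(add(Z, SSZ), mul(Z, SZ)))))))))
  →30  S(S(S(S(S(S(add(add(Z, mul(Z, SZ)), mul(add(add(Z, Z), mul(Z, Z)), add(add(Z, SSZ), mul(Z, SZ))))))))))
  →31  S(S(S(S(S(S(add(mul(Z, SZ), mul(add(add(Z, Z), mul(Z, Z)), add(add(Z, SSZ), mul(Z, SZ))))))))))
  →32  S(S(S(S(S(S(add(Z, mul(add(add(Z, Z), mul(Z, Z)), add(add(Z, SSZ), mul(Z, SZ))))))))))
  →33  S(S(S(S(S(S(mul(add(add(Z, Z), mul(Z, Z)), add(add(Z, SSZ), mul(Z, SZ)))))))))
  →34  S(S(S(S(S(S(mul(add(Z, mul(Z, Z)), add(add(Z, SSZ), mul(Z, SZ)))))))))
  →35  S(S(S(S(S(S(mul(mul(Z, Z), add(add(Z, SSZ), mul(Z, SZ)))))))))
  →36  S(S(S(S(S(S(mul(Z, add(add(Z, SSZ), mul(Z, SZ)))))))))
  →37  S^6(Z)

Term B:
  start: add(add(SSSZ, SZ), SZ)
  →1  add(S(add(SSZ, SZ)), SZ)
  →2  S(add(add(SSZ, SZ), SZ))
  →3  S(add(S(add(SZ, SZ)), SZ))
  →4  S(S(add(add(SZ, SZ), SZ)))
  →5  S(S(add(S(add(Z, SZ)), SZ)))
  →6  S(S(S(add(add(Z, SZ), SZ))))
  →7  S(S(S(add(SZ, SZ))))
  →8  S(S(S(S(add(Z, SZ)))))
  →9  S^5(Z)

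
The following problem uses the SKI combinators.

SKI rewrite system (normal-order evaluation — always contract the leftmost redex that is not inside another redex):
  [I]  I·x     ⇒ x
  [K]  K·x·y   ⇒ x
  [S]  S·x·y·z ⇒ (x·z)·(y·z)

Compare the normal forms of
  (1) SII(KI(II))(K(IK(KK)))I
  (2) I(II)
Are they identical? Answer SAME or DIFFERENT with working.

Answer: DIFFERENT — A ⇓ K(KK), B ⇓ I

Reduction:
Term A:
  start: SII(KI(II))(K(IK(KK)))I
  step 1: I(KI(II))(I(KI(II)))(K(IK(KK)))I
  step 2: KI(II)(I(KI(II)))(K(IK(KK)))I
  step 3: I(I(KI(II)))(K(IK(KK)))I
  step 4: I(KI(II))(K(IK(KK)))I
  step 5: KI(II)(K(IK(KK)))I
  step 6: I(K(IK(KK)))I
  step 7: K(IK(KK))I
  step 8: IK(KK)
  step 9: K(KK)

Term B:
  start: I(II)
  step 1: II
  step 2: I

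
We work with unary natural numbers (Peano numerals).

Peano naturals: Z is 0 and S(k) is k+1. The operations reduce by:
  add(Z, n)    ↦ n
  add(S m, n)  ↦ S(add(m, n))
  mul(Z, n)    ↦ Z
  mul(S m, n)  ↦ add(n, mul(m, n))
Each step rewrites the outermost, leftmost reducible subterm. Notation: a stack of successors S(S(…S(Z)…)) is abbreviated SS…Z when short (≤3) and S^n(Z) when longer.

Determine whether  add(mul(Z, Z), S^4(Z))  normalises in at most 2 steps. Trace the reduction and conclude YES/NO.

  start: add(mul(Z, Z), S^4(Z))
  [1] add(Z, S^4(Z))
  [2] S^4(Z)

Answer: YES — reaches normal form S^4(Z) in 2 ≤ 2 steps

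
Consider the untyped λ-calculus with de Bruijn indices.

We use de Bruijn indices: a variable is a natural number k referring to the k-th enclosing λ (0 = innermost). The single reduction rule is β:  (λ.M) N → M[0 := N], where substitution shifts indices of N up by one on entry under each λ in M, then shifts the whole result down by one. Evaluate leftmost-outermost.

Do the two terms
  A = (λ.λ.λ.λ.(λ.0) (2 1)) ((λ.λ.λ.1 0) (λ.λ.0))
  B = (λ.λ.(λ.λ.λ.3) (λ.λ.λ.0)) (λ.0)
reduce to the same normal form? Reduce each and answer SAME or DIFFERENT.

Answer: DIFFERENT — A ⇓ λ.λ.λ.2 1, B ⇓ λ.λ.λ.2

Working:
Term A:
  start: (λ.λ.λ.λ.(λ.0) (2 1)) ((λ.λ.λ.1 0) (λ.λ.0))
  [1] λ.λ.λ.(λ.0) (2 1)
  [2] λ.λ.λ.2 1

Term B:
  start: (λ.λ.(λ.λ.λ.3) (λ.λ.λ.0)) (λ.0)
  [1] λ.(λ.λ.λ.3) (λ.λ.λ.0)
  [2] λ.λ.λ.2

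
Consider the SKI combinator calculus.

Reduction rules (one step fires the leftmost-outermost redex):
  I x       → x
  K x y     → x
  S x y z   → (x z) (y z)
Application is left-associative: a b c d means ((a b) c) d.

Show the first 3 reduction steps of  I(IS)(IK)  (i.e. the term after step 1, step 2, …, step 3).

Answer: after 3 steps: SK

Reduction:
  start: I(IS)(IK)
  [1] IS(IK)
  [2] S(IK)
  [3] SK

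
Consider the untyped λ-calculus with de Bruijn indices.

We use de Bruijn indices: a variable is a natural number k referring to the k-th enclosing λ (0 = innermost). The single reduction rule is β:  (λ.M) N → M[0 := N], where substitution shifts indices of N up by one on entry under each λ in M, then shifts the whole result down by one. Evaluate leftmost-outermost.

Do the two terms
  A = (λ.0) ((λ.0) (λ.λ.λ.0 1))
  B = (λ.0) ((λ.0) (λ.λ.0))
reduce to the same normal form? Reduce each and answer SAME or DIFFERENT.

Term A:
  start: (λ.0) ((λ.0) (λ.λ.λ.0 1))
  →1  (λ.0) (λ.λ.λ.0 1)
  →2  λ.λ.λ.0 1

Term B:
  start: (λ.0) ((λ.0) (λ.λ.0))
  →1  (λ.0) (λ.λ.0)
  →2  λ.λ.0

Answer: DIFFERENT — A ⇓ λ.λ.λ.0 1, B ⇓ λ.λ.0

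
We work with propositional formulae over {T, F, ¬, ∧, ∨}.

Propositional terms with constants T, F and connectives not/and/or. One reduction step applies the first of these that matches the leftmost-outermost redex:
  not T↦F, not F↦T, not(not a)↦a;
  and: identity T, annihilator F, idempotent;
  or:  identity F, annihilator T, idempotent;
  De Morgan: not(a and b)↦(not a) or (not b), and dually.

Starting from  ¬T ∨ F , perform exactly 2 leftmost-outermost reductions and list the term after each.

  start: ¬T ∨ F
  step 1: ¬T
  step 2: F

Answer: after 2 steps: F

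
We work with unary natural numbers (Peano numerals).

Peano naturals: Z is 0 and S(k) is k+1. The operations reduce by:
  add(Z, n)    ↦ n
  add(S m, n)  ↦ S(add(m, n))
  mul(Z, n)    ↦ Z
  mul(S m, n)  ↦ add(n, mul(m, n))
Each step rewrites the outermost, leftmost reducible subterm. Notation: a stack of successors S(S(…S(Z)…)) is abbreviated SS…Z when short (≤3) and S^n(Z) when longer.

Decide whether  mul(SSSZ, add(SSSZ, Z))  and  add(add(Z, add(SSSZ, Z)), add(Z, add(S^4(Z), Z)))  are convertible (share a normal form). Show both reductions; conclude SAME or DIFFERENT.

Answer: DIFFERENT — A ⇓ S^9(Z), B ⇓ S^7(Z)

Working:
Term A:
  start: mul(SSSZ, add(SSSZ, Z))
  [1] add(add(SSSZ, Z), mul(SSZ, add(SSSZ, Z)))
  [2] add(S(add(SSZ, Z)), mul(SSZ, add(SSSZ, Z)))
  [3] S(add(add(SSZ, Z), mul(SSZ, add(SSSZ, Z))))
  [4] S(add(S(add(SZ, Z)), mul(SSZ, add(SSSZ, Z))))
  [5] S(S(add(add(SZ, Z), mul(SSZ, add(SSSZ, Z)))))
  [6] S(S(add(S(add(Z, Z)), mul(SSZ, add(SSSZ, Z)))))
  [7] S(S(S(add(add(Z, Z), mul(SSZ, add(SSSZ, Z))))))
  [8] S(S(S(add(Z, mul(SSZ, add(SSSZ, Z))))))
  [9] S(S(S(mul(SSZ, add(SSSZ, Z)))))
  [10] S(S(S(add(add(SSSZ, Z), mul(SZ, add(SSSZ, Z))))))
  [11] S(S(S(add(S(add(SSZ, Z)), mul(SZ, add(SSSZ, Z))))))
  [12] S(S(S(S(add(add(SSZ, Z), mul(SZ, add(SSSZ, Z)))))))
  [13] S(S(S(S(add(S(add(SZ, Z)), mul(SZ, add(SSSZ, Z)))))))
  [14] S(S(S(S(S(add(add(SZ, Z), mul(SZ, add(SSSZ, Z))))))))
  [15] S(S(S(S(S(add(S(add(Z, Z)), mul(SZ, add(SSSZ, Z))))))))
  [16] S(S(S(S(S(S(add(add(Z, Z), mul(SZ, add(SSSZ, Z)))))))))
  [17] S(S(S(S(S(S(add(Z, mul(SZ, add(SSSZ, Z)))))))))
  [18] S(S(S(S(S(S(mul(SZ, add(SSSZ, Z))))))))
  [19] S(S(S(S(S(S(add(add(SSSZ, Z), mul(Z, add(SSSZ, Z)))))))))
  [20] S(S(S(S(S(S(add(S(add(SSZ, Z)), mul(Z, add(SSSZ, Z)))))))))
  [21] S(S(S(S(S(S(S(add(add(SSZ, Z), mul(Z, add(SSSZ, Z))))))))))
  [22] S(S(S(S(S(S(S(add(S(add(SZ, Z)), mul(Z, add(SSSZ, Z))))))))))
  [23] S(S(S(S(S(S(S(S(add(add(SZ, Z), mul(Z, add(SSSZ, Z)))))))))))
  [24] S(S(S(S(S(S(S(S(add(S(add(Z, Z)), mul(Z, add(SSSZ, Z)))))))))))
  [25] S(S(S(S(S(S(S(S(S(add(add(Z, Z), mul(Z, add(SSSZ, Z))))))))))))
  [26] S(S(S(S(S(S(S(S(S(add(Z, mul(Z, add(SSSZ, Z))))))))))))
  [27] S(S(S(S(S(S(S(S(S(mul(Z, add(SSSZ, Z)))))))))))
  [28] S^9(Z)

Term B:
  start: add(add(Z, add(SSSZ, Z)), add(Z, add(S^4(Z), Z)))
  [1] add(add(SSSZ, Z), add(Z, add(S^4(Z), Z)))
  [2] add(S(add(SSZ, Z)), add(Z, add(S^4(Z), Z)))
  [3] S(add(add(SSZ, Z), add(Z, add(S^4(Z), Z))))
  [4] S(add(S(add(SZ, Z)), add(Z, add(S^4(Z), Z))))
  [5] S(S(add(add(SZ, Z), add(Z, add(S^4(Z), Z)))))
  [6] S(S(add(S(add(Z, Z)), add(Z, add(S^4(Z), Z)))))
  [7] S(S(S(add(add(Z, Z), add(Z, add(S^4(Z), Z))))))
  [8] S(S(S(add(Z, add(Z, add(S^4(Z), Z))))))
  [9] S(S(S(add(Z, add(S^4(Z), Z)))))
  [10] S(S(S(add(S^4(Z), Z))))
  [11] S(S(S(S(add(SSSZ, Z)))))
  [12] S(S(S(S(S(add(SSZ, Z))))))
  [13] S(S(S(S(S(S(add(SZ, Z)))))))
  [14] S(S(S(S(S(S(S(add(Z, Z))))))))
  [15] S^7(Z)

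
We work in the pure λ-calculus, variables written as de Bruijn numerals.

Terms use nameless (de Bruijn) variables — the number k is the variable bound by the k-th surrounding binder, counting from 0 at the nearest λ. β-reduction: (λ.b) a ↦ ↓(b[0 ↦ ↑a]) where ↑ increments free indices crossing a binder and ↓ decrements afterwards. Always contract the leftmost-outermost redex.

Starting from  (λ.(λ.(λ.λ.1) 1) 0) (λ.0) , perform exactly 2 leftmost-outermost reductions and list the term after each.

  start: (λ.(λ.(λ.λ.1) 1) 0) (λ.0)
  →1  (λ.(λ.λ.1) (λ.0)) (λ.0)
  →2  (λ.λ.1) (λ.0)

Answer: after 2 steps: (λ.λ.1) (λ.0)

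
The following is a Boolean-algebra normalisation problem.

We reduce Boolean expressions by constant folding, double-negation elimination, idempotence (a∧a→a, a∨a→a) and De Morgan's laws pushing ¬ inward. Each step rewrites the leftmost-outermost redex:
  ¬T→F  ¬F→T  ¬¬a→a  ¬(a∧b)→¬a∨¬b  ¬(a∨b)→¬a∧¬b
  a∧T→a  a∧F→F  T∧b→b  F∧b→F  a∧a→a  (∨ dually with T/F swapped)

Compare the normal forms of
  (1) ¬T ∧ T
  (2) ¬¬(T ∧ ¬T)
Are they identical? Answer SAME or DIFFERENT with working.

Term A:
  start: ¬T ∧ T
  →1  ¬T
  →2  F

Term B:
  start: ¬¬(T ∧ ¬T)
  →1  T ∧ ¬T
  →2  ¬T
  →3  F

Answer: SAME — A ⇓ F, B ⇓ F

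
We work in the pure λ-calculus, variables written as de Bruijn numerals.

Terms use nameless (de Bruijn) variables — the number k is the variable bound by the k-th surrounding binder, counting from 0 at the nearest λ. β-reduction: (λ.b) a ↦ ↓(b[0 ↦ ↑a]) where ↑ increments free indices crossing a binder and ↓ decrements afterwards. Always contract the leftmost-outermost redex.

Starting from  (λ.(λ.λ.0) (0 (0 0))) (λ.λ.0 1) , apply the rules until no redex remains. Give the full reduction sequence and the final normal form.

Answer: normal form = λ.0  (in 2 steps)

Reduction:
  start: (λ.(λ.λ.0) (0 (0 0))) (λ.λ.0 1)
  →1  (λ.λ.0) ((λ.λ.0 1) ((λ.λ.0 1) (λ.λ.0 1)))
  →2  λ.0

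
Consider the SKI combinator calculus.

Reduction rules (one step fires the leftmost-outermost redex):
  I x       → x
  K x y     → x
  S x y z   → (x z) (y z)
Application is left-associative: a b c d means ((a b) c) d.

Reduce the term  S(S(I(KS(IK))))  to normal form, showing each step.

Answer: normal form = S(SS)  (in 2 steps)

Working:
  start: S(S(I(KS(IK))))
  [1] S(S(KS(IK)))
  [2] S(SS)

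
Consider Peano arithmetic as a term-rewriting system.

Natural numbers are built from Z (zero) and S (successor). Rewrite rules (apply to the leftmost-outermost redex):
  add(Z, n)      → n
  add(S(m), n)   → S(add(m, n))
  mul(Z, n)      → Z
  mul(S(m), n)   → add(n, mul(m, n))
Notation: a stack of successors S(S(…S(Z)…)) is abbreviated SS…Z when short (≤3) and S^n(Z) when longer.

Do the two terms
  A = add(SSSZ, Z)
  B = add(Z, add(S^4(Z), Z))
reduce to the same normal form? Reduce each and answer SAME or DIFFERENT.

Term A:
  start: add(SSSZ, Z)
  step 1: S(add(SSZ, Z))
  step 2: S(S(add(SZ, Z)))
  step 3: S(S(S(add(Z, Z))))
  step 4: SSSZ

Term B:
  start: add(Z, add(S^4(Z), Z))
  step 1: add(S^4(Z), Z)
  step 2: S(add(SSSZ, Z))
  step 3: S(S(add(SSZ, Z)))
  step 4: S(S(S(add(SZ, Z))))
  step 5: S(S(S(S(add(Z, Z)))))
  step 6: S^4(Z)

Answer: DIFFERENT — A ⇓ SSSZ, B ⇓ S^4(Z)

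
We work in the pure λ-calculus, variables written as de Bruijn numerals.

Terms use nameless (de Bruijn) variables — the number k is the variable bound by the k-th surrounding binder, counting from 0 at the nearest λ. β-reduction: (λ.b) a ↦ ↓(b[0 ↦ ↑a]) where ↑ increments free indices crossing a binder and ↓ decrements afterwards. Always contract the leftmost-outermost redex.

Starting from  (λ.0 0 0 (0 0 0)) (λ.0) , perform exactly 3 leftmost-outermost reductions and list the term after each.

Answer: after 3 steps: (λ.0) ((λ.0) (λ.0) (λ.0))

Derivation:
  start: (λ.0 0 0 (0 0 0)) (λ.0)
  →1  (λ.0) (λ.0) (λ.0) ((λ.0) (λ.0) (λ.0))
  →2  (λ.0) (λ.0) ((λ.0) (λ.0) (λ.0))
  →3  (λ.0) ((λ.0) (λ.0) (λ.0))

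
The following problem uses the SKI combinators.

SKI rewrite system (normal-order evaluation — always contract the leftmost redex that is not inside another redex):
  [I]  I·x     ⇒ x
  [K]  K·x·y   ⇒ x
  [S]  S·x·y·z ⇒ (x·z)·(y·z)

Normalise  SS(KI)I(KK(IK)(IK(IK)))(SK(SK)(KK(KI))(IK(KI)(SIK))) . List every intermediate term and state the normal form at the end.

  start: SS(KI)I(KK(IK)(IK(IK)))(SK(SK)(KK(KI))(IK(KI)(SIK)))
  step 1: SI(KII)(KK(IK)(IK(IK)))(SK(SK)(KK(KI))(IK(KI)(SIK)))
  step 2: I(KK(IK)(IK(IK)))(KII(KK(IK)(IK(IK))))(SK(SK)(KK(KI))(IK(KI)(SIK)))
  step 3: KK(IK)(IK(IK))(KII(KK(IK)(IK(IK))))(SK(SK)(KK(KI))(IK(KI)(SIK)))
  step 4: K(IK(IK))(KII(KK(IK)(IK(IK))))(SK(SK)(KK(KI))(IK(KI)(SIK)))
  step 5: IK(IK)(SK(SK)(KK(KI))(IK(KI)(SIK)))
  step 6: K(IK)(SK(SK)(KK(KI))(IK(KI)(SIK)))
  step 7: IK
  step 8: K

Answer: normal form = K  (in 8 steps)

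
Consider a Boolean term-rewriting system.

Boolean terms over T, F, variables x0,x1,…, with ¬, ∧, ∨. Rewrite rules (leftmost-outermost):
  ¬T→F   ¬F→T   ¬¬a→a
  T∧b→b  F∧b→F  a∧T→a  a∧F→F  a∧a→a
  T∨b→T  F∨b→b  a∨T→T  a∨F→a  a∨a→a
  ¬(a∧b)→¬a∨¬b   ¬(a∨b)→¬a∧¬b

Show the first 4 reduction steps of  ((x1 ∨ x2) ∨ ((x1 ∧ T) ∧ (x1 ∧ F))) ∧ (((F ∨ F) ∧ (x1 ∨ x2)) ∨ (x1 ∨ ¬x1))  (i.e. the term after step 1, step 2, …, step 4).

Answer: after 4 steps: (x1 ∨ x2) ∧ (((F ∨ F) ∧ (x1 ∨ x2)) ∨ (x1 ∨ ¬x1))

Working:
  start: ((x1 ∨ x2) ∨ ((x1 ∧ T) ∧ (x1 ∧ F))) ∧ (((F ∨ F) ∧ (x1 ∨ x2)) ∨ (x1 ∨ ¬x1))
  [1] ((x1 ∨ x2) ∨ (x1 ∧ (x1 ∧ F))) ∧ (((F ∨ F) ∧ (x1 ∨ x2)) ∨ (x1 ∨ ¬x1))
  [2] ((x1 ∨ x2) ∨ (x1 ∧ F)) ∧ (((F ∨ F) ∧ (x1 ∨ x2)) ∨ (x1 ∨ ¬x1))
  [3] ((x1 ∨ x2) ∨ F) ∧ (((F ∨ F) ∧ (x1 ∨ x2)) ∨ (x1 ∨ ¬x1))
  [4] (x1 ∨ x2) ∧ (((F ∨ F) ∧ (x1 ∨ x2)) ∨ (x1 ∨ ¬x1))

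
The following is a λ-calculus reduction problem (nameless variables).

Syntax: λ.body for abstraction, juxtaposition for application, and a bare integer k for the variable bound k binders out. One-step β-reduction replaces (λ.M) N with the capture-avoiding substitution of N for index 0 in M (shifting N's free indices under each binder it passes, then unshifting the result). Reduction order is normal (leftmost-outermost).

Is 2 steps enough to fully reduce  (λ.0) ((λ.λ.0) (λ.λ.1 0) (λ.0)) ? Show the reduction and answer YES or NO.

Answer: NO — after 2 steps the term is (λ.0) (λ.0), not yet normal

Derivation:
  start: (λ.0) ((λ.λ.0) (λ.λ.1 0) (λ.0))
  step 1: (λ.λ.0) (λ.λ.1 0) (λ.0)
  step 2: (λ.0) (λ.0)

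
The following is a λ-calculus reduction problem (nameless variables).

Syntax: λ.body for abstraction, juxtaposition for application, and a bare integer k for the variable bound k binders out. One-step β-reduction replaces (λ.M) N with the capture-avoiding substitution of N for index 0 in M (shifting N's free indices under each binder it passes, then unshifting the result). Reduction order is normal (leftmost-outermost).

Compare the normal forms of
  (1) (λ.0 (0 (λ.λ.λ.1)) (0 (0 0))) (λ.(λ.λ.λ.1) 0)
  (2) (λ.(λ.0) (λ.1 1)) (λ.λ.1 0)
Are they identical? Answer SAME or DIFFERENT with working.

Answer: DIFFERENT — A ⇓ λ.λ.λ.1, B ⇓ λ.λ.λ.1 0

Working:
Term A:
  start: (λ.0 (0 (λ.λ.λ.1)) (0 (0 0))) (λ.(λ.λ.λ.1) 0)
  →1  (λ.(λ.λ.λ.1) 0) ((λ.(λ.λ.λ.1) 0) (λ.λ.λ.1)) ((λ.(λ.λ.λ.1) 0) ((λ.(λ.λ.λ.1) 0) (λ.(λ.λ.λ.1) 0)))
  →2  (λ.λ.λ.1) ((λ.(λ.λ.λ.1) 0) (λ.λ.λ.1)) ((λ.(λ.λ.λ.1) 0) ((λ.(λ.λ.λ.1) 0) (λ.(λ.λ.λ.1) 0)))
  →3  (λ.λ.1) ((λ.(λ.λ.λ.1) 0) ((λ.(λ.λ.λ.1) 0) (λ.(λ.λ.λ.1) 0)))
  →4  λ.(λ.(λ.λ.λ.1) 0) ((λ.(λ.λ.λ.1) 0) (λ.(λ.λ.λ.1) 0))
  →5  λ.(λ.λ.λ.1) ((λ.(λ.λ.λ.1) 0) (λ.(λ.λ.λ.1) 0))
  →6  λ.λ.λ.1

Term B:
  start: (λ.(λ.0) (λ.1 1)) (λ.λ.1 0)
  →1  (λ.0) (λ.(λ.λ.1 0) (λ.λ.1 0))
  →2  λ.(λ.λ.1 0) (λ.λ.1 0)
  →3  λ.λ.(λ.λ.1 0) 0
  →4  λ.λ.λ.1 0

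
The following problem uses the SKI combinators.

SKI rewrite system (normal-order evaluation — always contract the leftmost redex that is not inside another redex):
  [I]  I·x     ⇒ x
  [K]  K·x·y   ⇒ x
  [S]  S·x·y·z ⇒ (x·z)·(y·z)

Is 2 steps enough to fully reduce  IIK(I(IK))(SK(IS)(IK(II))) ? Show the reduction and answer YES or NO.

  start: IIK(I(IK))(SK(IS)(IK(II)))
  step 1: IK(I(IK))(SK(IS)(IK(II)))
  step 2: K(I(IK))(SK(IS)(IK(II)))

Answer: NO — after 2 steps the term is K(I(IK))(SK(IS)(IK(II))), not yet normal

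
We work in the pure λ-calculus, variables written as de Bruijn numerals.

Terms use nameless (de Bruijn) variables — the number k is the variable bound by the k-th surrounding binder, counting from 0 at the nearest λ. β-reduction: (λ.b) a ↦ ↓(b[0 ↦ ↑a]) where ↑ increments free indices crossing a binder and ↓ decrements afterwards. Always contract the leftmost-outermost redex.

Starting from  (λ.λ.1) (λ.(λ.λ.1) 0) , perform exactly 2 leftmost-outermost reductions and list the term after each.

Answer: after 2 steps: λ.λ.λ.1

Working:
  start: (λ.λ.1) (λ.(λ.λ.1) 0)
  [1] λ.λ.(λ.λ.1) 0
  [2] λ.λ.λ.1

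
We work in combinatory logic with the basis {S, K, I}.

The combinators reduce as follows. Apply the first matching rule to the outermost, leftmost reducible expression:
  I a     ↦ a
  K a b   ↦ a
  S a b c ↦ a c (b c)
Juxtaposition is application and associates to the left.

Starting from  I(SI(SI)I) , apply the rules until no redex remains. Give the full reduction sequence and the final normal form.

  start: I(SI(SI)I)
  →1  SI(SI)I
  →2  II(SII)
  →3  I(SII)
  →4  SII

Answer: normal form = SII  (in 4 steps)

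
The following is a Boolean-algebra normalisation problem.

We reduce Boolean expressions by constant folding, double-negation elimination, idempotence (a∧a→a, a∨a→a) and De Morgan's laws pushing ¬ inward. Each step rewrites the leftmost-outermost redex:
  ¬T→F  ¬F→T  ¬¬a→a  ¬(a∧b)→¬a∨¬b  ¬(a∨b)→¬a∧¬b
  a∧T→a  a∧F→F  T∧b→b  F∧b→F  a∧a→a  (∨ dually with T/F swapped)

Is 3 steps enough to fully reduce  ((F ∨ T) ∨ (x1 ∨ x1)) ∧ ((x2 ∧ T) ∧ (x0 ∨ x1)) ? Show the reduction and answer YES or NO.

  start: ((F ∨ T) ∨ (x1 ∨ x1)) ∧ ((x2 ∧ T) ∧ (x0 ∨ x1))
  [1] (T ∨ (x1 ∨ x1)) ∧ ((x2 ∧ T) ∧ (x0 ∨ x1))
  [2] T ∧ ((x2 ∧ T) ∧ (x0 ∨ x1))
  [3] (x2 ∧ T) ∧ (x0 ∨ x1)

Answer: NO — after 3 steps the term is (x2 ∧ T) ∧ (x0 ∨ x1), not yet normal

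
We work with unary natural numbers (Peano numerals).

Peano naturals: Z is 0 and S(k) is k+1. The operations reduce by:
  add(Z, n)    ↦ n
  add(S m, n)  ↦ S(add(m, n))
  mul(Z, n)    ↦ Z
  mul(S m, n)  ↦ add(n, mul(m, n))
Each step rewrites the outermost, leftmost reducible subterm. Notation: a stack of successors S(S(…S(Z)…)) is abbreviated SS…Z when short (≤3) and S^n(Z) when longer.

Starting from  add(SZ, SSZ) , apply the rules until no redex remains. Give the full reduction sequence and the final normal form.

  start: add(SZ, SSZ)
  [1] S(add(Z, SSZ))
  [2] SSSZ

Answer: normal form = SSSZ  (in 2 steps)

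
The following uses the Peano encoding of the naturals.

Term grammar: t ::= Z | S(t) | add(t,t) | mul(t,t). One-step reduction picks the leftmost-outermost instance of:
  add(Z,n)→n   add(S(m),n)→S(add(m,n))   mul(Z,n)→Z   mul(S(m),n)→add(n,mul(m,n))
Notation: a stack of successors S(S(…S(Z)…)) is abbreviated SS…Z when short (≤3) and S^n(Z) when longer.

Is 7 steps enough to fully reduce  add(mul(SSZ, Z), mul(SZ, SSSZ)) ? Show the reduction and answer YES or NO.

Answer: NO — after 7 steps the term is add(SSSZ, mul(Z, SSSZ)), not yet normal

Derivation:
  start: add(mul(SSZ, Z), mul(SZ, SSSZ))
  [1] add(add(Z, mul(SZ, Z)), mul(SZ, SSSZ))
  [2] add(mul(SZ, Z), mul(SZ, SSSZ))
  [3] add(add(Z, mul(Z, Z)), mul(SZ, SSSZ))
  [4] add(mul(Z, Z), mul(SZ, SSSZ))
  [5] add(Z, mul(SZ, SSSZ))
  [6] mul(SZ, SSSZ)
  [7] add(SSSZ, mul(Z, SSSZ))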